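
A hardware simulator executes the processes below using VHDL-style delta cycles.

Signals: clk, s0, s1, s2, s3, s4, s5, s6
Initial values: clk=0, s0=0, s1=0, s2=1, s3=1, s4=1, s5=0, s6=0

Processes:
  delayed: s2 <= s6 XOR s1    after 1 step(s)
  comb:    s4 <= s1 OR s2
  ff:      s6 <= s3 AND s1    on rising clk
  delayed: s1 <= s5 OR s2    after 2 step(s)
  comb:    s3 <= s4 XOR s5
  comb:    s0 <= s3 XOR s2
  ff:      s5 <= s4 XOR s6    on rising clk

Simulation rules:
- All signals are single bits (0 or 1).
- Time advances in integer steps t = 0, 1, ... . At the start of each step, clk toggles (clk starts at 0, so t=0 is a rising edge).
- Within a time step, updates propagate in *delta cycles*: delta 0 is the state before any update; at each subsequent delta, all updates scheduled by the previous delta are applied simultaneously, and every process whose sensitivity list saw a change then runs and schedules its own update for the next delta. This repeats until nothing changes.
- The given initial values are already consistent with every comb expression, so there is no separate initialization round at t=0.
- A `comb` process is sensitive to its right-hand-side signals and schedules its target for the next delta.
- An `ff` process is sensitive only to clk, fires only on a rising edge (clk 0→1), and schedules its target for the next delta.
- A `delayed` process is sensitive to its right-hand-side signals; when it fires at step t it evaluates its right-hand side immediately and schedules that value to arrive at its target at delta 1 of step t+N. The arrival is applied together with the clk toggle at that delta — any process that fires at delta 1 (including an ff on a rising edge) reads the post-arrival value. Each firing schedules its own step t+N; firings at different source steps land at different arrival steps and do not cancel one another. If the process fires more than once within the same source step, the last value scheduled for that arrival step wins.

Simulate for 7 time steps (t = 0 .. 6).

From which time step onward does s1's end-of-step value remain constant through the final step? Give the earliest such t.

2

t0.Δ0 s3=1 s4=1 s2=1 s1=0 s0=0 s5=0 clk=0 s6=0
t0.Δ1 s3=1 s4=1 s2=1 s1=0 s0=0 s5=0 clk=1 s6=0
t0.Δ2 s3=1 s4=1 s2=1 s1=0 s0=0 s5=1 clk=1 s6=0
t0.Δ3 s3=0 s4=1 s2=1 s1=0 s0=0 s5=1 clk=1 s6=0
t0.Δ4 s3=0 s4=1 s2=1 s1=0 s0=1 s5=1 clk=1 s6=0
t1.Δ0 s3=0 s4=1 s2=1 s1=0 s0=1 s5=1 clk=1 s6=0
t1.Δ1 s3=0 s4=1 s2=1 s1=0 s0=1 s5=1 clk=0 s6=0
t2.Δ0 s3=0 s4=1 s2=1 s1=0 s0=1 s5=1 clk=0 s6=0
t2.Δ1 s3=0 s4=1 s2=1 s1=1 s0=1 s5=1 clk=1 s6=0
t3.Δ0 s3=0 s4=1 s2=1 s1=1 s0=1 s5=1 clk=1 s6=0
t3.Δ1 s3=0 s4=1 s2=1 s1=1 s0=1 s5=1 clk=0 s6=0
t4.Δ0 s3=0 s4=1 s2=1 s1=1 s0=1 s5=1 clk=0 s6=0
t4.Δ1 s3=0 s4=1 s2=1 s1=1 s0=1 s5=1 clk=1 s6=0
t5.Δ0 s3=0 s4=1 s2=1 s1=1 s0=1 s5=1 clk=1 s6=0
t5.Δ1 s3=0 s4=1 s2=1 s1=1 s0=1 s5=1 clk=0 s6=0
t6.Δ0 s3=0 s4=1 s2=1 s1=1 s0=1 s5=1 clk=0 s6=0
t6.Δ1 s3=0 s4=1 s2=1 s1=1 s0=1 s5=1 clk=1 s6=0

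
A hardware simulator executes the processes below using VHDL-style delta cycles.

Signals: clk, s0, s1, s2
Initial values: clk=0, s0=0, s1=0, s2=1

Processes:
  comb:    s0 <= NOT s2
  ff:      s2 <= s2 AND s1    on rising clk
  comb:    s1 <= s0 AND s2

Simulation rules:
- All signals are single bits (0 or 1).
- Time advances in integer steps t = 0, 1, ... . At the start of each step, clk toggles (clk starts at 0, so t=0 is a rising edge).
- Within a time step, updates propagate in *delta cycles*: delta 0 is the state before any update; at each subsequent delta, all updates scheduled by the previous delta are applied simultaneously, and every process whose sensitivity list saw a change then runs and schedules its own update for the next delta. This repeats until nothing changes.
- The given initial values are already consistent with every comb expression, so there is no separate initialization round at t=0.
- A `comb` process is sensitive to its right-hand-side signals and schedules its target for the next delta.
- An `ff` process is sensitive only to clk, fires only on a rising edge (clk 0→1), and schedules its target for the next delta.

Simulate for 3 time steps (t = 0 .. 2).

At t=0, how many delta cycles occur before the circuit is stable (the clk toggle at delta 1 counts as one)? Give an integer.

t0.Δ0 s0=0 clk=0 s2=1 s1=0
t0.Δ1 s0=0 clk=1 s2=1 s1=0
t0.Δ2 s0=0 clk=1 s2=0 s1=0
t0.Δ3 s0=1 clk=1 s2=0 s1=0
t1.Δ0 s0=1 clk=1 s2=0 s1=0
t1.Δ1 s0=1 clk=0 s2=0 s1=0
t2.Δ0 s0=1 clk=0 s2=0 s1=0
t2.Δ1 s0=1 clk=1 s2=0 s1=0

3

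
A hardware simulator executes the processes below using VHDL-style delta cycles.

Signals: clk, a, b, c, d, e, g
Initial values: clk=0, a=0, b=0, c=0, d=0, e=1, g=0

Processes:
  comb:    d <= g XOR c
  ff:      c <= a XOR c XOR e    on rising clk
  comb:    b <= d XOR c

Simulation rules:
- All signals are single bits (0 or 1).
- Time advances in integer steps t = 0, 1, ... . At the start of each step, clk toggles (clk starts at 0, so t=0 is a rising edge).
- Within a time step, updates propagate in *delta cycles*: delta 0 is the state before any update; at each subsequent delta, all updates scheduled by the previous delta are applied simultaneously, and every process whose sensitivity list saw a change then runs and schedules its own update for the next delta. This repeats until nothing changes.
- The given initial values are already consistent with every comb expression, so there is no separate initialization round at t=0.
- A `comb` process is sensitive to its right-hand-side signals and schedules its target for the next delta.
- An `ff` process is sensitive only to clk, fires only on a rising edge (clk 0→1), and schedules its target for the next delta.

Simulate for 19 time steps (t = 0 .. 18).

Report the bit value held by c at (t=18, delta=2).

0

[bits: c,clk,b,e,d,g,a]
t=0: Δ0=0001000 Δ1=0101000 Δ2=1101000 Δ3=1111100 Δ4=1101100 | 4Δ
t=1: Δ0=1101100 Δ1=1001100 | 1Δ
t=2: Δ0=1001100 Δ1=1101100 Δ2=0101100 Δ3=0111000 Δ4=0101000 | 4Δ
t=3: Δ0=0101000 Δ1=0001000 | 1Δ
t=4: Δ0=0001000 Δ1=0101000 Δ2=1101000 Δ3=1111100 Δ4=1101100 | 4Δ
t=5: Δ0=1101100 Δ1=1001100 | 1Δ
t=6: Δ0=1001100 Δ1=1101100 Δ2=0101100 Δ3=0111000 Δ4=0101000 | 4Δ
t=7: Δ0=0101000 Δ1=0001000 | 1Δ
t=8: Δ0=0001000 Δ1=0101000 Δ2=1101000 Δ3=1111100 Δ4=1101100 | 4Δ
t=9: Δ0=1101100 Δ1=1001100 | 1Δ
t=10: Δ0=1001100 Δ1=1101100 Δ2=0101100 Δ3=0111000 Δ4=0101000 | 4Δ
t=11: Δ0=0101000 Δ1=0001000 | 1Δ
t=12: Δ0=0001000 Δ1=0101000 Δ2=1101000 Δ3=1111100 Δ4=1101100 | 4Δ
t=13: Δ0=1101100 Δ1=1001100 | 1Δ
t=14: Δ0=1001100 Δ1=1101100 Δ2=0101100 Δ3=0111000 Δ4=0101000 | 4Δ
t=15: Δ0=0101000 Δ1=0001000 | 1Δ
t=16: Δ0=0001000 Δ1=0101000 Δ2=1101000 Δ3=1111100 Δ4=1101100 | 4Δ
t=17: Δ0=1101100 Δ1=1001100 | 1Δ
t=18: Δ0=1001100 Δ1=1101100 Δ2=0101100 Δ3=0111000 Δ4=0101000 | 4Δ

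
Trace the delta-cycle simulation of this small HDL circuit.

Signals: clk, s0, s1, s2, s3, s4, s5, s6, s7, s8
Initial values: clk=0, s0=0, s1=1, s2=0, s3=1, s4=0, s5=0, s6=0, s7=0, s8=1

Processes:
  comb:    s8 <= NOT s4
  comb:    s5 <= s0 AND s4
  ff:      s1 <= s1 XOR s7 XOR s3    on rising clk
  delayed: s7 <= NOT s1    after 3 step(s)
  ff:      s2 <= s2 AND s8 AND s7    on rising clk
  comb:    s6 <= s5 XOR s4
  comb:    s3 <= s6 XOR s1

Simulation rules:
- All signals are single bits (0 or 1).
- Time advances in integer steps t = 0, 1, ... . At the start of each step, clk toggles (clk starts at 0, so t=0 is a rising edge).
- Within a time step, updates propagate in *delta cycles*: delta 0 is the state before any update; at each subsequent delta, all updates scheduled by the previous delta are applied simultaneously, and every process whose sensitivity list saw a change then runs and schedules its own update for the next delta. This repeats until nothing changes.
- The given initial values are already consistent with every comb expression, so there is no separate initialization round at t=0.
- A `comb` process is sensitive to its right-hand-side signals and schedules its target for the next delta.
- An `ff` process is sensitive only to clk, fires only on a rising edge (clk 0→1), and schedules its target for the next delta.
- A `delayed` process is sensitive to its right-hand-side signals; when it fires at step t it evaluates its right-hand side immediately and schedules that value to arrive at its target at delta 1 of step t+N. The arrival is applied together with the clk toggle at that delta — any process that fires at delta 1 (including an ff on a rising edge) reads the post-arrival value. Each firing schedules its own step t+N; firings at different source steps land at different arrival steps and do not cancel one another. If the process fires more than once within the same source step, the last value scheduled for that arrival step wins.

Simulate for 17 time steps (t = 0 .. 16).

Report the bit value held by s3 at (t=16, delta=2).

1

[bits: s2,s5,clk,s3,s8,s7,s6,s0,s1,s4]
t=0: Δ0=0001100010 Δ1=0011100010 Δ2=0011100000 Δ3=0010100000 | 3Δ
t=1: Δ0=0010100000 Δ1=0000100000 | 1Δ
t=2: Δ0=0000100000 Δ1=0010100000 | 1Δ
t=3: Δ0=0010100000 Δ1=0000110000 | 1Δ
t=4: Δ0=0000110000 Δ1=0010110000 Δ2=0010110010 Δ3=0011110010 | 3Δ
t=5: Δ0=0011110010 Δ1=0001110010 | 1Δ
t=6: Δ0=0001110010 Δ1=0011110010 | 1Δ
t=7: Δ0=0011110010 Δ1=0001100010 | 1Δ
t=8: Δ0=0001100010 Δ1=0011100010 Δ2=0011100000 Δ3=0010100000 | 3Δ
t=9: Δ0=0010100000 Δ1=0000100000 | 1Δ
t=10: Δ0=0000100000 Δ1=0010100000 | 1Δ
t=11: Δ0=0010100000 Δ1=0000110000 | 1Δ
t=12: Δ0=0000110000 Δ1=0010110000 Δ2=0010110010 Δ3=0011110010 | 3Δ
t=13: Δ0=0011110010 Δ1=0001110010 | 1Δ
t=14: Δ0=0001110010 Δ1=0011110010 | 1Δ
t=15: Δ0=0011110010 Δ1=0001100010 | 1Δ
t=16: Δ0=0001100010 Δ1=0011100010 Δ2=0011100000 Δ3=0010100000 | 3Δ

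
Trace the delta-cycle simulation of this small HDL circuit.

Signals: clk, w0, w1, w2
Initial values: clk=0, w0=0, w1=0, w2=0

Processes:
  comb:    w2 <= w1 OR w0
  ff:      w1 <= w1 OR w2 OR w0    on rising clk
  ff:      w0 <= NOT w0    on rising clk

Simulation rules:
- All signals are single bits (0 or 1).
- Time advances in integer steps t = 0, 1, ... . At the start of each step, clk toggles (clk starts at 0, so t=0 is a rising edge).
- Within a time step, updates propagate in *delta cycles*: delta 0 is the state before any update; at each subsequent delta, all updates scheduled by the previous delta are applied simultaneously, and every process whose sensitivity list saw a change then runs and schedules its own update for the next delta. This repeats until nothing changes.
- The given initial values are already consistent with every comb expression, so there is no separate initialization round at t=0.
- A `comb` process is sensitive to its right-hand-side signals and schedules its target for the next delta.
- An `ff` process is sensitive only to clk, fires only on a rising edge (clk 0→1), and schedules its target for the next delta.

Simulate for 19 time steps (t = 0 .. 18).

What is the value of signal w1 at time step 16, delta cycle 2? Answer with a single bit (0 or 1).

[bits: clk,w1,w0,w2]
t=0: Δ0=0000 Δ1=1000 Δ2=1010 Δ3=1011 | 3Δ
t=1: Δ0=1011 Δ1=0011 | 1Δ
t=2: Δ0=0011 Δ1=1011 Δ2=1101 | 2Δ
t=3: Δ0=1101 Δ1=0101 | 1Δ
t=4: Δ0=0101 Δ1=1101 Δ2=1111 | 2Δ
t=5: Δ0=1111 Δ1=0111 | 1Δ
t=6: Δ0=0111 Δ1=1111 Δ2=1101 | 2Δ
t=7: Δ0=1101 Δ1=0101 | 1Δ
t=8: Δ0=0101 Δ1=1101 Δ2=1111 | 2Δ
t=9: Δ0=1111 Δ1=0111 | 1Δ
t=10: Δ0=0111 Δ1=1111 Δ2=1101 | 2Δ
t=11: Δ0=1101 Δ1=0101 | 1Δ
t=12: Δ0=0101 Δ1=1101 Δ2=1111 | 2Δ
t=13: Δ0=1111 Δ1=0111 | 1Δ
t=14: Δ0=0111 Δ1=1111 Δ2=1101 | 2Δ
t=15: Δ0=1101 Δ1=0101 | 1Δ
t=16: Δ0=0101 Δ1=1101 Δ2=1111 | 2Δ
t=17: Δ0=1111 Δ1=0111 | 1Δ
t=18: Δ0=0111 Δ1=1111 Δ2=1101 | 2Δ

1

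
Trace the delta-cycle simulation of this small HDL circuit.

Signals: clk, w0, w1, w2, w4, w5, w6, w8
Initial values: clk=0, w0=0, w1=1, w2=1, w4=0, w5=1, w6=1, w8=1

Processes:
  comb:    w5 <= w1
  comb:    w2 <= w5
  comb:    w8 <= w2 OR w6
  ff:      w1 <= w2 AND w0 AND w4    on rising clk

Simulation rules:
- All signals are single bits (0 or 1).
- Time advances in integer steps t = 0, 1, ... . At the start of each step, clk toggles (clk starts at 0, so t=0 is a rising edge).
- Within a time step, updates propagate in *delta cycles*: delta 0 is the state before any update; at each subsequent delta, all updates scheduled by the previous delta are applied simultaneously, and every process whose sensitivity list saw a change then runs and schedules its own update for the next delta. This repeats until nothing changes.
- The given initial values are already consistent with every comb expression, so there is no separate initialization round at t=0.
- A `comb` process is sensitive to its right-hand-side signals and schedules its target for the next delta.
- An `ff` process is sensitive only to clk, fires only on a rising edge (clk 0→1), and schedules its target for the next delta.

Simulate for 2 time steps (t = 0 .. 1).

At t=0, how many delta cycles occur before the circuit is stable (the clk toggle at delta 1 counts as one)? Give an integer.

t0.Δ0 w8=1 w5=1 w0=0 w6=1 w2=1 clk=0 w1=1 w4=0
t0.Δ1 w8=1 w5=1 w0=0 w6=1 w2=1 clk=1 w1=1 w4=0
t0.Δ2 w8=1 w5=1 w0=0 w6=1 w2=1 clk=1 w1=0 w4=0
t0.Δ3 w8=1 w5=0 w0=0 w6=1 w2=1 clk=1 w1=0 w4=0
t0.Δ4 w8=1 w5=0 w0=0 w6=1 w2=0 clk=1 w1=0 w4=0
t1.Δ0 w8=1 w5=0 w0=0 w6=1 w2=0 clk=1 w1=0 w4=0
t1.Δ1 w8=1 w5=0 w0=0 w6=1 w2=0 clk=0 w1=0 w4=0

4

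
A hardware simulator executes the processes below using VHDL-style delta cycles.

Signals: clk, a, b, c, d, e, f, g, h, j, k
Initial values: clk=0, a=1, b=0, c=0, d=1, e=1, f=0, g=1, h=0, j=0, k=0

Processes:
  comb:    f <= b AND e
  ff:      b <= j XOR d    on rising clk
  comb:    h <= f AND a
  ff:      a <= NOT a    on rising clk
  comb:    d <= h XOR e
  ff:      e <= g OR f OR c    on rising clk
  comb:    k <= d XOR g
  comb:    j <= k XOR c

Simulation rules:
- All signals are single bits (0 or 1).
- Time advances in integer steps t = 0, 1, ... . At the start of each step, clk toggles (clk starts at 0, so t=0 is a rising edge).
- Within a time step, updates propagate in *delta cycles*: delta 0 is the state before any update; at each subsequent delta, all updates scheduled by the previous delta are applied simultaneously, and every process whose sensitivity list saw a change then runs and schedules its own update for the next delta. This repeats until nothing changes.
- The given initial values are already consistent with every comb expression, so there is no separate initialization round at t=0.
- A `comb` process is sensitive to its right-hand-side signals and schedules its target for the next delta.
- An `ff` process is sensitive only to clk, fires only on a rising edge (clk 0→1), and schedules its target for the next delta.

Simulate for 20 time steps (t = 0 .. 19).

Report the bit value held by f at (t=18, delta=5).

t=0 Δ0: e=1 clk=0 a=1 d=1 g=1 c=0 f=0 h=0 k=0 j=0 b=0
  Δ1: clk:0→1
  Δ2: a:1→0, b:0→1
  Δ3: f:0→1
  (3Δ to stable)
t=1 Δ0: e=1 clk=1 a=0 d=1 g=1 c=0 f=1 h=0 k=0 j=0 b=1
  Δ1: clk:1→0
  (1Δ to stable)
t=2 Δ0: e=1 clk=0 a=0 d=1 g=1 c=0 f=1 h=0 k=0 j=0 b=1
  Δ1: clk:0→1
  Δ2: a:0→1
  Δ3: h:0→1
  Δ4: d:1→0
  Δ5: k:0→1
  Δ6: j:0→1
  (6Δ to stable)
t=3 Δ0: e=1 clk=1 a=1 d=0 g=1 c=0 f=1 h=1 k=1 j=1 b=1
  Δ1: clk:1→0
  (1Δ to stable)
t=4 Δ0: e=1 clk=0 a=1 d=0 g=1 c=0 f=1 h=1 k=1 j=1 b=1
  Δ1: clk:0→1
  Δ2: a:1→0
  Δ3: h:1→0
  Δ4: d:0→1
  Δ5: k:1→0
  Δ6: j:1→0
  (6Δ to stable)
t=5 Δ0: e=1 clk=1 a=0 d=1 g=1 c=0 f=1 h=0 k=0 j=0 b=1
  Δ1: clk:1→0
  (1Δ to stable)
t=6 Δ0: e=1 clk=0 a=0 d=1 g=1 c=0 f=1 h=0 k=0 j=0 b=1
  Δ1: clk:0→1
  Δ2: a:0→1
  Δ3: h:0→1
  Δ4: d:1→0
  Δ5: k:0→1
  Δ6: j:0→1
  (6Δ to stable)
t=7 Δ0: e=1 clk=1 a=1 d=0 g=1 c=0 f=1 h=1 k=1 j=1 b=1
  Δ1: clk:1→0
  (1Δ to stable)
t=8 Δ0: e=1 clk=0 a=1 d=0 g=1 c=0 f=1 h=1 k=1 j=1 b=1
  Δ1: clk:0→1
  Δ2: a:1→0
  Δ3: h:1→0
  Δ4: d:0→1
  Δ5: k:1→0
  Δ6: j:1→0
  (6Δ to stable)
t=9 Δ0: e=1 clk=1 a=0 d=1 g=1 c=0 f=1 h=0 k=0 j=0 b=1
  Δ1: clk:1→0
  (1Δ to stable)
t=10 Δ0: e=1 clk=0 a=0 d=1 g=1 c=0 f=1 h=0 k=0 j=0 b=1
  Δ1: clk:0→1
  Δ2: a:0→1
  Δ3: h:0→1
  Δ4: d:1→0
  Δ5: k:0→1
  Δ6: j:0→1
  (6Δ to stable)
t=11 Δ0: e=1 clk=1 a=1 d=0 g=1 c=0 f=1 h=1 k=1 j=1 b=1
  Δ1: clk:1→0
  (1Δ to stable)
t=12 Δ0: e=1 clk=0 a=1 d=0 g=1 c=0 f=1 h=1 k=1 j=1 b=1
  Δ1: clk:0→1
  Δ2: a:1→0
  Δ3: h:1→0
  Δ4: d:0→1
  Δ5: k:1→0
  Δ6: j:1→0
  (6Δ to stable)
t=13 Δ0: e=1 clk=1 a=0 d=1 g=1 c=0 f=1 h=0 k=0 j=0 b=1
  Δ1: clk:1→0
  (1Δ to stable)
t=14 Δ0: e=1 clk=0 a=0 d=1 g=1 c=0 f=1 h=0 k=0 j=0 b=1
  Δ1: clk:0→1
  Δ2: a:0→1
  Δ3: h:0→1
  Δ4: d:1→0
  Δ5: k:0→1
  Δ6: j:0→1
  (6Δ to stable)
t=15 Δ0: e=1 clk=1 a=1 d=0 g=1 c=0 f=1 h=1 k=1 j=1 b=1
  Δ1: clk:1→0
  (1Δ to stable)
t=16 Δ0: e=1 clk=0 a=1 d=0 g=1 c=0 f=1 h=1 k=1 j=1 b=1
  Δ1: clk:0→1
  Δ2: a:1→0
  Δ3: h:1→0
  Δ4: d:0→1
  Δ5: k:1→0
  Δ6: j:1→0
  (6Δ to stable)
t=17 Δ0: e=1 clk=1 a=0 d=1 g=1 c=0 f=1 h=0 k=0 j=0 b=1
  Δ1: clk:1→0
  (1Δ to stable)
t=18 Δ0: e=1 clk=0 a=0 d=1 g=1 c=0 f=1 h=0 k=0 j=0 b=1
  Δ1: clk:0→1
  Δ2: a:0→1
  Δ3: h:0→1
  Δ4: d:1→0
  Δ5: k:0→1
  Δ6: j:0→1
  (6Δ to stable)
t=19 Δ0: e=1 clk=1 a=1 d=0 g=1 c=0 f=1 h=1 k=1 j=1 b=1
  Δ1: clk:1→0
  (1Δ to stable)

1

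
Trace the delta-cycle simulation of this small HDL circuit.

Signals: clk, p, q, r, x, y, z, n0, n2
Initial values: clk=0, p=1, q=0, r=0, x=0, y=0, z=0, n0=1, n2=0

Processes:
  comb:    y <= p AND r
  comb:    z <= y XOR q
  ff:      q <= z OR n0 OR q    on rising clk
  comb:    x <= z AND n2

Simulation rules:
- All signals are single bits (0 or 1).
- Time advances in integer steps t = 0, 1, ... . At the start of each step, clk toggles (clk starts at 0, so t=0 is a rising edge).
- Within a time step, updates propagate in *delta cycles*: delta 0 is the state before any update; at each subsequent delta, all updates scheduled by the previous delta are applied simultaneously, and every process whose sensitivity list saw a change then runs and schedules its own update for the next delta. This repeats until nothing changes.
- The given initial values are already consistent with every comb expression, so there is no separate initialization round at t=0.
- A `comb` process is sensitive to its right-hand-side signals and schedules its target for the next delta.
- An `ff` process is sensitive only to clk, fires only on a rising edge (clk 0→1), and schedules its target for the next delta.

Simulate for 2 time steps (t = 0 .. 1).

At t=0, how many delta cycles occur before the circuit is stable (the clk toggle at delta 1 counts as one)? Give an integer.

3

[bits: n2,r,p,y,n0,z,clk,x,q]
t=0: Δ0=001010000 Δ1=001010100 Δ2=001010101 Δ3=001011101 | 3Δ
t=1: Δ0=001011101 Δ1=001011001 | 1Δ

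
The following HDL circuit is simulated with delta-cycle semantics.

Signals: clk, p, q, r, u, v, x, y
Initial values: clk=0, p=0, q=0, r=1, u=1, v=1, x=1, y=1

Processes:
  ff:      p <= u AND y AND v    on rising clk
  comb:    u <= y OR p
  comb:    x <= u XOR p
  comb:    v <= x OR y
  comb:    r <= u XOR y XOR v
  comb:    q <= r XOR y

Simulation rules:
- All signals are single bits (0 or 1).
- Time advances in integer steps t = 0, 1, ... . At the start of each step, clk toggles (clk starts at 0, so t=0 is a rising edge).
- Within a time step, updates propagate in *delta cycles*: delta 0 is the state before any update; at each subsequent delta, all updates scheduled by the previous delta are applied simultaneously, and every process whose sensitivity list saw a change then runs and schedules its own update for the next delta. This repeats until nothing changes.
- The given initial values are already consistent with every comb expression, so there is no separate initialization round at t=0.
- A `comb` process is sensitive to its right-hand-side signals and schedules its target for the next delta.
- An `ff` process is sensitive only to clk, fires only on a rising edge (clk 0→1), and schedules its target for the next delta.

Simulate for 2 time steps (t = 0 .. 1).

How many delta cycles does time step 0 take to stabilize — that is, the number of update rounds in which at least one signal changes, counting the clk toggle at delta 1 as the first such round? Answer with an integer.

t0.Δ0 u=1 y=1 v=1 clk=0 r=1 p=0 q=0 x=1
t0.Δ1 u=1 y=1 v=1 clk=1 r=1 p=0 q=0 x=1
t0.Δ2 u=1 y=1 v=1 clk=1 r=1 p=1 q=0 x=1
t0.Δ3 u=1 y=1 v=1 clk=1 r=1 p=1 q=0 x=0
t1.Δ0 u=1 y=1 v=1 clk=1 r=1 p=1 q=0 x=0
t1.Δ1 u=1 y=1 v=1 clk=0 r=1 p=1 q=0 x=0

3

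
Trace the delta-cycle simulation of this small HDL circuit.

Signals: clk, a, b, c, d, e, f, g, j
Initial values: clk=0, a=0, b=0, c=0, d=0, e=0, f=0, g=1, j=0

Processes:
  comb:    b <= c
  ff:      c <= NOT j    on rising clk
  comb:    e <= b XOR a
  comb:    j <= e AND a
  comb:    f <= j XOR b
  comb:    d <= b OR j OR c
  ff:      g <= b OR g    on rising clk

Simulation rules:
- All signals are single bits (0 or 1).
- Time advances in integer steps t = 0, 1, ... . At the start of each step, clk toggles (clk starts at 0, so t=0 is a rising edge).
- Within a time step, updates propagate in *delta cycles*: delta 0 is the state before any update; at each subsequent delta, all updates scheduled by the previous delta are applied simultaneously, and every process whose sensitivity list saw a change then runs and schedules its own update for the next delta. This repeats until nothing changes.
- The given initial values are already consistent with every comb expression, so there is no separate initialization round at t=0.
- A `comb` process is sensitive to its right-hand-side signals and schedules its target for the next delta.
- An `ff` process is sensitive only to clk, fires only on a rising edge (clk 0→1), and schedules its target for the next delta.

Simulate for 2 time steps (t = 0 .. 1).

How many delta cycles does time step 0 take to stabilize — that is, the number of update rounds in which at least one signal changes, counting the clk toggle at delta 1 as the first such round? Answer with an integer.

[bits: clk,e,f,j,a,c,d,b,g]
t=0: Δ0=000000001 Δ1=100000001 Δ2=100001001 Δ3=100001111 Δ4=111001111 | 4Δ
t=1: Δ0=111001111 Δ1=011001111 | 1Δ

4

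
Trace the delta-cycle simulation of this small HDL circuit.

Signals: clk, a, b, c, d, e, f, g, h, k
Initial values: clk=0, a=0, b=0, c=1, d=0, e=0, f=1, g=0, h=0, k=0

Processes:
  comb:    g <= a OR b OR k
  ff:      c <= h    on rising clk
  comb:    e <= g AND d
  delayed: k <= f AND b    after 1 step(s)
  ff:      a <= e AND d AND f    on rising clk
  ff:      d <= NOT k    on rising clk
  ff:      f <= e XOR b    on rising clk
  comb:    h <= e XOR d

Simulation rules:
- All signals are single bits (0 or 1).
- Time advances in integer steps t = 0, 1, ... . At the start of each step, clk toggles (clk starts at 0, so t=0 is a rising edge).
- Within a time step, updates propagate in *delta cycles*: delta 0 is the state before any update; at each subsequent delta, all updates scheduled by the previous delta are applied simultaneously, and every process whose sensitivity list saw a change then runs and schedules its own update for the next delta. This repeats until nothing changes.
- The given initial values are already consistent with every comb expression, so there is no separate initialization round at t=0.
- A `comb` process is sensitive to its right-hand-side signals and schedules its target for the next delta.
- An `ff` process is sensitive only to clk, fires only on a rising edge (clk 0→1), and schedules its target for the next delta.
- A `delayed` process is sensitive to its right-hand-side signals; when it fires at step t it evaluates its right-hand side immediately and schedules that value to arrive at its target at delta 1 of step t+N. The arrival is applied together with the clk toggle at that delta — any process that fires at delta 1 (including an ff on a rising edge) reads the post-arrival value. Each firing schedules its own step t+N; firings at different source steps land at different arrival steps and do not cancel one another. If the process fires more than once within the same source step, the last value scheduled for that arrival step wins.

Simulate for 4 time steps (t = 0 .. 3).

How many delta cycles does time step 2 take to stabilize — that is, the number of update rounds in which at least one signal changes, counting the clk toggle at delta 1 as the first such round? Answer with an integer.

t0.Δ0 h=0 f=1 c=1 b=0 k=0 d=0 a=0 g=0 clk=0 e=0
t0.Δ1 h=0 f=1 c=1 b=0 k=0 d=0 a=0 g=0 clk=1 e=0
t0.Δ2 h=0 f=0 c=0 b=0 k=0 d=1 a=0 g=0 clk=1 e=0
t0.Δ3 h=1 f=0 c=0 b=0 k=0 d=1 a=0 g=0 clk=1 e=0
t1.Δ0 h=1 f=0 c=0 b=0 k=0 d=1 a=0 g=0 clk=1 e=0
t1.Δ1 h=1 f=0 c=0 b=0 k=0 d=1 a=0 g=0 clk=0 e=0
t2.Δ0 h=1 f=0 c=0 b=0 k=0 d=1 a=0 g=0 clk=0 e=0
t2.Δ1 h=1 f=0 c=0 b=0 k=0 d=1 a=0 g=0 clk=1 e=0
t2.Δ2 h=1 f=0 c=1 b=0 k=0 d=1 a=0 g=0 clk=1 e=0
t3.Δ0 h=1 f=0 c=1 b=0 k=0 d=1 a=0 g=0 clk=1 e=0
t3.Δ1 h=1 f=0 c=1 b=0 k=0 d=1 a=0 g=0 clk=0 e=0

2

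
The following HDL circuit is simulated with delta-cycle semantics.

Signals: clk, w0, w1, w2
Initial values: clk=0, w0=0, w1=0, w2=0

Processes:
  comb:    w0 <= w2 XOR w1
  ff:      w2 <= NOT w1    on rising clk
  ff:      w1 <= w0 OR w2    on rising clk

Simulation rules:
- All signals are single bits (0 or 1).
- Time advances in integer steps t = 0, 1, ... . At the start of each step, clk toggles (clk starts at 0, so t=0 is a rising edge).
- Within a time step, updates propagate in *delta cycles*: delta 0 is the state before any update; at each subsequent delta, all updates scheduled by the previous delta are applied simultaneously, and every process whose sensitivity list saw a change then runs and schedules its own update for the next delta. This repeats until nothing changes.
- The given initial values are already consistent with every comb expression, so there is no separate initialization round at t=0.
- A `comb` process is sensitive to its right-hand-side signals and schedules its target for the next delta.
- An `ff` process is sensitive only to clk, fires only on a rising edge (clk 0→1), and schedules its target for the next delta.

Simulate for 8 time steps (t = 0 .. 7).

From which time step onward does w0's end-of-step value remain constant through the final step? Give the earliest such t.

4

[bits: w1,clk,w0,w2]
t=0: Δ0=0000 Δ1=0100 Δ2=0101 Δ3=0111 | 3Δ
t=1: Δ0=0111 Δ1=0011 | 1Δ
t=2: Δ0=0011 Δ1=0111 Δ2=1111 Δ3=1101 | 3Δ
t=3: Δ0=1101 Δ1=1001 | 1Δ
t=4: Δ0=1001 Δ1=1101 Δ2=1100 Δ3=1110 | 3Δ
t=5: Δ0=1110 Δ1=1010 | 1Δ
t=6: Δ0=1010 Δ1=1110 | 1Δ
t=7: Δ0=1110 Δ1=1010 | 1Δ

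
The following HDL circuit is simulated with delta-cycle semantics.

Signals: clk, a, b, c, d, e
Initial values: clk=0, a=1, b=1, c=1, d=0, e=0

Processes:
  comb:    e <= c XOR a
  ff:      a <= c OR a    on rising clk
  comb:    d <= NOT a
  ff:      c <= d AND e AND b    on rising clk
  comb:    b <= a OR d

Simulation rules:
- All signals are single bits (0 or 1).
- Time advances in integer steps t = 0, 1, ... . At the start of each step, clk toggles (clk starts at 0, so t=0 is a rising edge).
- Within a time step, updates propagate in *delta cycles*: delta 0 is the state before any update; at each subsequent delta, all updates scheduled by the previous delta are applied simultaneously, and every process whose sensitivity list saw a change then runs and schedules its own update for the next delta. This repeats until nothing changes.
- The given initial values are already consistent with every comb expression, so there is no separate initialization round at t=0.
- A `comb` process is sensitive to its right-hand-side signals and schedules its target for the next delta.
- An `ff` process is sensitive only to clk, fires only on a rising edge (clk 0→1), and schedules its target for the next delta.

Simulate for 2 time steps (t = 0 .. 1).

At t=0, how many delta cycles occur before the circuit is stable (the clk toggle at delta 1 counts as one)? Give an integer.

3

t=0 Δ0: c=1 a=1 b=1 d=0 e=0 clk=0
  Δ1: clk:0→1
  Δ2: c:1→0
  Δ3: e:0→1
  (3Δ to stable)
t=1 Δ0: c=0 a=1 b=1 d=0 e=1 clk=1
  Δ1: clk:1→0
  (1Δ to stable)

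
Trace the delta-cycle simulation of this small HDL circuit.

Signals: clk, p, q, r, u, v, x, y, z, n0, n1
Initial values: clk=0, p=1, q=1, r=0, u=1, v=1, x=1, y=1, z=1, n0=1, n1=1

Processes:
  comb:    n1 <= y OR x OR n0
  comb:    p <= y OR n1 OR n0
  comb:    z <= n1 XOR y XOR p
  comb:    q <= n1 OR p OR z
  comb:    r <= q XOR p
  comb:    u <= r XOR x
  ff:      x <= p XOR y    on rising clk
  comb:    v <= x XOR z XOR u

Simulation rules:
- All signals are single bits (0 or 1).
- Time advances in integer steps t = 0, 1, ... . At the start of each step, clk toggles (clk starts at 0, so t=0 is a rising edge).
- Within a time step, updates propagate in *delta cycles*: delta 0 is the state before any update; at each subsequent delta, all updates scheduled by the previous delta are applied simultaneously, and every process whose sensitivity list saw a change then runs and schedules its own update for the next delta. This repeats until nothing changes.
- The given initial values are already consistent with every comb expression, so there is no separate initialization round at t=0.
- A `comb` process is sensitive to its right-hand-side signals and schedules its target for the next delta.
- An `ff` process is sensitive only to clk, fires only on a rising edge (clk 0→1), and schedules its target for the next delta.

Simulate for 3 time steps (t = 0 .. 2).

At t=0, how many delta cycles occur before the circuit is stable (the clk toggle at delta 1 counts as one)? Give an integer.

t=0 Δ0: y=1 v=1 q=1 n1=1 r=0 u=1 clk=0 x=1 p=1 n0=1 z=1
  Δ1: clk:0→1
  Δ2: x:1→0
  Δ3: v:1→0, u:1→0
  Δ4: v:0→1
  (4Δ to stable)
t=1 Δ0: y=1 v=1 q=1 n1=1 r=0 u=0 clk=1 x=0 p=1 n0=1 z=1
  Δ1: clk:1→0
  (1Δ to stable)
t=2 Δ0: y=1 v=1 q=1 n1=1 r=0 u=0 clk=0 x=0 p=1 n0=1 z=1
  Δ1: clk:0→1
  (1Δ to stable)

4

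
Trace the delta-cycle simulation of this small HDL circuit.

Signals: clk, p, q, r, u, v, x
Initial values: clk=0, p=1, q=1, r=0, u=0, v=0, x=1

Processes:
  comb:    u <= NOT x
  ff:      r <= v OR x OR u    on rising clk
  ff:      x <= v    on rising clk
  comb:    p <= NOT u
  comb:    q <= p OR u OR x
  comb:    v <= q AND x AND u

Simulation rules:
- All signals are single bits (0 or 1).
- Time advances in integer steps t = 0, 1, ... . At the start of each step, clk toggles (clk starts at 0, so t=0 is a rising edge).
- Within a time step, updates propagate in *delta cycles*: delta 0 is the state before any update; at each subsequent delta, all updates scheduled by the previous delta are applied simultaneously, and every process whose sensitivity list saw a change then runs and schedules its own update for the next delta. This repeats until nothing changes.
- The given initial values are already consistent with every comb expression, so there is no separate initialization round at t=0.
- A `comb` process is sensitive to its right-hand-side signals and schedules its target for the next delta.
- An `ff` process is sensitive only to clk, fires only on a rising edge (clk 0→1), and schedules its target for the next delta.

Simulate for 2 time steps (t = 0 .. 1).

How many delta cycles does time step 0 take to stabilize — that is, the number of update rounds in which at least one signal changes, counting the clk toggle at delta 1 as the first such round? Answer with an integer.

4

[bits: q,clk,u,p,r,x,v]
t=0: Δ0=1001010 Δ1=1101010 Δ2=1101100 Δ3=1111100 Δ4=1110100 | 4Δ
t=1: Δ0=1110100 Δ1=1010100 | 1Δ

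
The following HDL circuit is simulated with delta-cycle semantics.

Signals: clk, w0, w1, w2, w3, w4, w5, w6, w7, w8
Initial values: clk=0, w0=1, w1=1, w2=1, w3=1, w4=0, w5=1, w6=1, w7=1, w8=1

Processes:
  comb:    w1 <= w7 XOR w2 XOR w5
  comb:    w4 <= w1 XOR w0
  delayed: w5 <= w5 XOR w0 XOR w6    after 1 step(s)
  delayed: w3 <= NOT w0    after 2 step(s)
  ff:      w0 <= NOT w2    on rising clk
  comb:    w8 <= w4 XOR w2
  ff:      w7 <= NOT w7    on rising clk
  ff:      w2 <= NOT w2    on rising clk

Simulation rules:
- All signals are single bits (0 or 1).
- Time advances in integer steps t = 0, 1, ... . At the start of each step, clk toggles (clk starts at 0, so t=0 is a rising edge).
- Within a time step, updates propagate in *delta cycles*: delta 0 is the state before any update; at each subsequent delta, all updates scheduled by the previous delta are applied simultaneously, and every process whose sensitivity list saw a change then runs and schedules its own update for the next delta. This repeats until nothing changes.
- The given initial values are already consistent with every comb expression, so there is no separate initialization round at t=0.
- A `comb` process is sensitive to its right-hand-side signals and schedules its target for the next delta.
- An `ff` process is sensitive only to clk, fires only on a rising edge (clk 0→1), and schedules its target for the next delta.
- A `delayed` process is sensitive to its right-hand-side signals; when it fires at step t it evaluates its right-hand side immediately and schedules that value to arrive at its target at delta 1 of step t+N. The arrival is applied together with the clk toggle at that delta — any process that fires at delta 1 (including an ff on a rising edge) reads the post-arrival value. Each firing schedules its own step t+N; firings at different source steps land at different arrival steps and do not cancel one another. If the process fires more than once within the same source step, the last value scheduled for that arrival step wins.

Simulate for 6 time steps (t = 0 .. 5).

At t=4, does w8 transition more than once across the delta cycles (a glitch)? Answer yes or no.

yes

[bits: w0,w6,w8,w5,w1,w2,w7,clk,w4,w3]
t=0: Δ0=1111111001 Δ1=1111111101 Δ2=0111100101 Δ3=0101100111 Δ4=0111100111 | 4Δ
t=1: Δ0=0111100111 Δ1=0110100011 Δ2=0110000011 Δ3=0110000001 Δ4=0100000001 | 4Δ
t=2: Δ0=0100000001 Δ1=0101000101 Δ2=1101111101 Δ3=1111111101 | 3Δ
t=3: Δ0=1111111101 Δ1=1111111001 | 1Δ
t=4: Δ0=1111111001 Δ1=1111111100 Δ2=0111100100 Δ3=0101100110 Δ4=0111100110 | 4Δ
t=5: Δ0=0111100110 Δ1=0110100010 Δ2=0110000010 Δ3=0110000000 Δ4=0100000000 | 4Δ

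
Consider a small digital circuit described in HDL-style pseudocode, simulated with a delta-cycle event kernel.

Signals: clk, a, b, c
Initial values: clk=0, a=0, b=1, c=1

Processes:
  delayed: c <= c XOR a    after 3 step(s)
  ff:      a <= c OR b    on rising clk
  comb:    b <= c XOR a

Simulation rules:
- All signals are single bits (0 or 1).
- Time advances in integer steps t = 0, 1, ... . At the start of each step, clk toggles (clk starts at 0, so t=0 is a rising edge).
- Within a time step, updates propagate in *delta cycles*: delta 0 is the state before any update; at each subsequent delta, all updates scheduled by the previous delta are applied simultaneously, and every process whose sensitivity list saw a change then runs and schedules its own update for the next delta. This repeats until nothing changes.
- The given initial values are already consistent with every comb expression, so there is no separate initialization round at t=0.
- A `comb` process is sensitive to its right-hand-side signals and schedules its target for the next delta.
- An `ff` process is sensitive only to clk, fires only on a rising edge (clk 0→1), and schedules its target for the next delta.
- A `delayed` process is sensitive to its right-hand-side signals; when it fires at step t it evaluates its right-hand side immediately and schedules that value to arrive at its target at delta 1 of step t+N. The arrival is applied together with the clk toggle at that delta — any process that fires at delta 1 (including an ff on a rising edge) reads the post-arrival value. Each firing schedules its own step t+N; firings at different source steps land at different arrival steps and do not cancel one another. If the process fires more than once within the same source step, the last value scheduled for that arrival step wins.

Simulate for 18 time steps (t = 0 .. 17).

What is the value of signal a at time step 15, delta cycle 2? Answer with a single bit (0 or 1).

t=0 Δ0: c=1 a=0 b=1 clk=0
  Δ1: clk:0→1
  Δ2: a:0→1
  Δ3: b:1→0
  (3Δ to stable)
t=1 Δ0: c=1 a=1 b=0 clk=1
  Δ1: clk:1→0
  (1Δ to stable)
t=2 Δ0: c=1 a=1 b=0 clk=0
  Δ1: clk:0→1
  (1Δ to stable)
t=3 Δ0: c=1 a=1 b=0 clk=1
  Δ1: c:1→0, clk:1→0
  Δ2: b:0→1
  (2Δ to stable)
t=4 Δ0: c=0 a=1 b=1 clk=0
  Δ1: clk:0→1
  (1Δ to stable)
t=5 Δ0: c=0 a=1 b=1 clk=1
  Δ1: clk:1→0
  (1Δ to stable)
t=6 Δ0: c=0 a=1 b=1 clk=0
  Δ1: c:0→1, clk:0→1
  Δ2: b:1→0
  (2Δ to stable)
t=7 Δ0: c=1 a=1 b=0 clk=1
  Δ1: clk:1→0
  (1Δ to stable)
t=8 Δ0: c=1 a=1 b=0 clk=0
  Δ1: clk:0→1
  (1Δ to stable)
t=9 Δ0: c=1 a=1 b=0 clk=1
  Δ1: c:1→0, clk:1→0
  Δ2: b:0→1
  (2Δ to stable)
t=10 Δ0: c=0 a=1 b=1 clk=0
  Δ1: clk:0→1
  (1Δ to stable)
t=11 Δ0: c=0 a=1 b=1 clk=1
  Δ1: clk:1→0
  (1Δ to stable)
t=12 Δ0: c=0 a=1 b=1 clk=0
  Δ1: c:0→1, clk:0→1
  Δ2: b:1→0
  (2Δ to stable)
t=13 Δ0: c=1 a=1 b=0 clk=1
  Δ1: clk:1→0
  (1Δ to stable)
t=14 Δ0: c=1 a=1 b=0 clk=0
  Δ1: clk:0→1
  (1Δ to stable)
t=15 Δ0: c=1 a=1 b=0 clk=1
  Δ1: c:1→0, clk:1→0
  Δ2: b:0→1
  (2Δ to stable)
t=16 Δ0: c=0 a=1 b=1 clk=0
  Δ1: clk:0→1
  (1Δ to stable)
t=17 Δ0: c=0 a=1 b=1 clk=1
  Δ1: clk:1→0
  (1Δ to stable)

1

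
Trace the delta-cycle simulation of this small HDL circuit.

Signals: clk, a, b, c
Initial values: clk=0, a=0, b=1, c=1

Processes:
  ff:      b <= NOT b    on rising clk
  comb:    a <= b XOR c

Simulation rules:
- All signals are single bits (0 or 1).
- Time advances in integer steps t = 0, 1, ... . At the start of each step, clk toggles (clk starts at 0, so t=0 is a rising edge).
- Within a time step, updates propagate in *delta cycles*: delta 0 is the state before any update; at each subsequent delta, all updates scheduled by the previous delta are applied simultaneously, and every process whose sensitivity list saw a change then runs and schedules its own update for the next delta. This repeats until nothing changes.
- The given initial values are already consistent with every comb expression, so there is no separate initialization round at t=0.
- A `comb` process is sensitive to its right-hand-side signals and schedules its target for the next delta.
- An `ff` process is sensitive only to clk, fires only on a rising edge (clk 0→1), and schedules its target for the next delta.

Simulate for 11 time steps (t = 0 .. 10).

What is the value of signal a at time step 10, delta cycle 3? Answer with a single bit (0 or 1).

0

t=0 Δ0: b=1 c=1 clk=0 a=0
  Δ1: clk:0→1
  Δ2: b:1→0
  Δ3: a:0→1
  (3Δ to stable)
t=1 Δ0: b=0 c=1 clk=1 a=1
  Δ1: clk:1→0
  (1Δ to stable)
t=2 Δ0: b=0 c=1 clk=0 a=1
  Δ1: clk:0→1
  Δ2: b:0→1
  Δ3: a:1→0
  (3Δ to stable)
t=3 Δ0: b=1 c=1 clk=1 a=0
  Δ1: clk:1→0
  (1Δ to stable)
t=4 Δ0: b=1 c=1 clk=0 a=0
  Δ1: clk:0→1
  Δ2: b:1→0
  Δ3: a:0→1
  (3Δ to stable)
t=5 Δ0: b=0 c=1 clk=1 a=1
  Δ1: clk:1→0
  (1Δ to stable)
t=6 Δ0: b=0 c=1 clk=0 a=1
  Δ1: clk:0→1
  Δ2: b:0→1
  Δ3: a:1→0
  (3Δ to stable)
t=7 Δ0: b=1 c=1 clk=1 a=0
  Δ1: clk:1→0
  (1Δ to stable)
t=8 Δ0: b=1 c=1 clk=0 a=0
  Δ1: clk:0→1
  Δ2: b:1→0
  Δ3: a:0→1
  (3Δ to stable)
t=9 Δ0: b=0 c=1 clk=1 a=1
  Δ1: clk:1→0
  (1Δ to stable)
t=10 Δ0: b=0 c=1 clk=0 a=1
  Δ1: clk:0→1
  Δ2: b:0→1
  Δ3: a:1→0
  (3Δ to stable)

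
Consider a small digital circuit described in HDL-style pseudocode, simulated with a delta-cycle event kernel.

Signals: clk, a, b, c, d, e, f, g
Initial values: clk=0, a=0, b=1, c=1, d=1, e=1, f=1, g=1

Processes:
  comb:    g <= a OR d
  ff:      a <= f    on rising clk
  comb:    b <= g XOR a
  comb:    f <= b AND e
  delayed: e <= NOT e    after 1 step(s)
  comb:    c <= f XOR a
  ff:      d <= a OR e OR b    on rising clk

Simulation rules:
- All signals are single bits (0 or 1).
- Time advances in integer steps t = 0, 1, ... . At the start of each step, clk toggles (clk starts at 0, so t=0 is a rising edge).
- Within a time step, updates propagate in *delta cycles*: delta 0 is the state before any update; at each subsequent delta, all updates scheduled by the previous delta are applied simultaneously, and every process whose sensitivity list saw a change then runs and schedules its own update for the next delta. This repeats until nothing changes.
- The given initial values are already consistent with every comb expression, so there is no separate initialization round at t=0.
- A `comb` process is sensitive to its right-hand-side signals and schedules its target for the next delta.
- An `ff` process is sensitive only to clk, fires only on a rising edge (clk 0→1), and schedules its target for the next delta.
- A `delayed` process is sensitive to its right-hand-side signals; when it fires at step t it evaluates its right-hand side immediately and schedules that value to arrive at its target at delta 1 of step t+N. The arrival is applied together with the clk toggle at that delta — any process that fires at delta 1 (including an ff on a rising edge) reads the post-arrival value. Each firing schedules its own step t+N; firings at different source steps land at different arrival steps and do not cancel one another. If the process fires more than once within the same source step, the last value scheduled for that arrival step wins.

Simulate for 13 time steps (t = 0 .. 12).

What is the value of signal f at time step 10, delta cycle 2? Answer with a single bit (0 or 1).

t=0 Δ0: c=1 b=1 f=1 d=1 a=0 e=1 clk=0 g=1
  Δ1: clk:0→1
  Δ2: a:0→1
  Δ3: c:1→0, b:1→0
  Δ4: f:1→0
  Δ5: c:0→1
  (5Δ to stable)
t=1 Δ0: c=1 b=0 f=0 d=1 a=1 e=1 clk=1 g=1
  Δ1: clk:1→0
  (1Δ to stable)
t=2 Δ0: c=1 b=0 f=0 d=1 a=1 e=1 clk=0 g=1
  Δ1: clk:0→1
  Δ2: a:1→0
  Δ3: c:1→0, b:0→1
  Δ4: f:0→1
  Δ5: c:0→1
  (5Δ to stable)
t=3 Δ0: c=1 b=1 f=1 d=1 a=0 e=1 clk=1 g=1
  Δ1: clk:1→0
  (1Δ to stable)
t=4 Δ0: c=1 b=1 f=1 d=1 a=0 e=1 clk=0 g=1
  Δ1: clk:0→1
  Δ2: a:0→1
  Δ3: c:1→0, b:1→0
  Δ4: f:1→0
  Δ5: c:0→1
  (5Δ to stable)
t=5 Δ0: c=1 b=0 f=0 d=1 a=1 e=1 clk=1 g=1
  Δ1: clk:1→0
  (1Δ to stable)
t=6 Δ0: c=1 b=0 f=0 d=1 a=1 e=1 clk=0 g=1
  Δ1: clk:0→1
  Δ2: a:1→0
  Δ3: c:1→0, b:0→1
  Δ4: f:0→1
  Δ5: c:0→1
  (5Δ to stable)
t=7 Δ0: c=1 b=1 f=1 d=1 a=0 e=1 clk=1 g=1
  Δ1: clk:1→0
  (1Δ to stable)
t=8 Δ0: c=1 b=1 f=1 d=1 a=0 e=1 clk=0 g=1
  Δ1: clk:0→1
  Δ2: a:0→1
  Δ3: c:1→0, b:1→0
  Δ4: f:1→0
  Δ5: c:0→1
  (5Δ to stable)
t=9 Δ0: c=1 b=0 f=0 d=1 a=1 e=1 clk=1 g=1
  Δ1: clk:1→0
  (1Δ to stable)
t=10 Δ0: c=1 b=0 f=0 d=1 a=1 e=1 clk=0 g=1
  Δ1: clk:0→1
  Δ2: a:1→0
  Δ3: c:1→0, b:0→1
  Δ4: f:0→1
  Δ5: c:0→1
  (5Δ to stable)
t=11 Δ0: c=1 b=1 f=1 d=1 a=0 e=1 clk=1 g=1
  Δ1: clk:1→0
  (1Δ to stable)
t=12 Δ0: c=1 b=1 f=1 d=1 a=0 e=1 clk=0 g=1
  Δ1: clk:0→1
  Δ2: a:0→1
  Δ3: c:1→0, b:1→0
  Δ4: f:1→0
  Δ5: c:0→1
  (5Δ to stable)

0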